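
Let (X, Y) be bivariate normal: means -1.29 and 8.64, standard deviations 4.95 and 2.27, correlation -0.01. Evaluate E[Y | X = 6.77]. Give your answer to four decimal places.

8.6030

The regression of Y on X has slope ρ·σ_Y/σ_X and passes through (μ_X, μ_Y).
E[Y | X=6.77] = 8.64 + (-0.01)·(2.27/4.95)·(6.77 − (-1.29)) = 8.64 + (-0.0045859)·(8.06) = 8.6030.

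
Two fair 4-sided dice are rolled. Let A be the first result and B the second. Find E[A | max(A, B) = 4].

Outcomes with max(A, B) = 4: (1,4), (2,4), (3,4), (4,1), (4,2), (4,3), (4,4), each with probability 1/16.
E[A | max(A, B) = 4] = (1 + 2 + 3 + 4 + 4 + 4 + 4) / 7 = 22/7.

22/7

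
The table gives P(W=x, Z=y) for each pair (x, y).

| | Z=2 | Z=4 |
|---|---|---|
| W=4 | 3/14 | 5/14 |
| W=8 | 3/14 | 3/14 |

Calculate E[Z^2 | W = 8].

P(W = 8) = 3/7.
Σ Z^2·P over the event = 4·(3/14) + 16·(3/14) = 30/7.
E[Z^2 | W = 8] = (30/7) / (3/7) = 10.

10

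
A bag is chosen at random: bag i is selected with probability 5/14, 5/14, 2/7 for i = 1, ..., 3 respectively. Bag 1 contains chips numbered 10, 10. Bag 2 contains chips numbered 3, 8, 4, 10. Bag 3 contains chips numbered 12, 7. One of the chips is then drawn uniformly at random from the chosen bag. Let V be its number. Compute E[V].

477/56

E[V | bag 1] = (10+10)/2 = 10.
E[V | bag 2] = (3+8+4+10)/4 = 25/4.
E[V | bag 3] = (12+7)/2 = 19/2.
E[V] = (5/14)·(10) + (5/14)·(25/4) + (2/7)·(19/2) = 477/56.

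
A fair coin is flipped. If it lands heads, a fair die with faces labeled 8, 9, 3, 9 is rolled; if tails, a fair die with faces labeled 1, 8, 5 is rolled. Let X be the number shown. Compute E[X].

143/24

E[X | heads] = (8+9+3+9)/4 = 29/4.
E[X | tails] = (1+8+5)/3 = 14/3.
By the law of total expectation,
E[X] = (1/2)·(29/4) + (1/2)·(14/3) = 143/24.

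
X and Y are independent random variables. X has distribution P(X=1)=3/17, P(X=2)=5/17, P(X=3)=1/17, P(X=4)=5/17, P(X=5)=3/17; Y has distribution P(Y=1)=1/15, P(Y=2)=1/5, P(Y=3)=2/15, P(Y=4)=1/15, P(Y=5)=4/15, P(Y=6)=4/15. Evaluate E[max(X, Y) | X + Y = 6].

161/37

P(X + Y = 6) = 37/255.
Summing max(X,Y)·P(x,y) over outcomes with X + Y = 6 gives 161/255.
E[max(X, Y) | X + Y = 6] = (161/255) / (37/255) = 161/37.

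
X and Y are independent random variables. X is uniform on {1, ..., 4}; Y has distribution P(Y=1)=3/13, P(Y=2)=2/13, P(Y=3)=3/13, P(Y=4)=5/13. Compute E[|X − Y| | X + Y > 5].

P(X + Y > 5) = 23/52.
Summing |X−Y|·P(x,y) over outcomes with X + Y > 5 gives 11/26.
E[|X − Y| | X + Y > 5] = (11/26) / (23/52) = 22/23.

22/23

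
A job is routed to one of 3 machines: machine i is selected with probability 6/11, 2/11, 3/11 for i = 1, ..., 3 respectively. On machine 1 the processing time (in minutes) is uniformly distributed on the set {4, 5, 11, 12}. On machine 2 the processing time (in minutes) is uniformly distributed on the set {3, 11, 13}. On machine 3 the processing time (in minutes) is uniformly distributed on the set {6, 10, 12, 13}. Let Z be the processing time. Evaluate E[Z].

387/44

E[Z | machine 1] = (4+5+11+12)/4 = 8.
E[Z | machine 2] = (3+11+13)/3 = 9.
E[Z | machine 3] = (6+10+12+13)/4 = 41/4.
By the law of total expectation,
E[Z] = (6/11)·(8) + (2/11)·(9) + (3/11)·(41/4) = 387/44.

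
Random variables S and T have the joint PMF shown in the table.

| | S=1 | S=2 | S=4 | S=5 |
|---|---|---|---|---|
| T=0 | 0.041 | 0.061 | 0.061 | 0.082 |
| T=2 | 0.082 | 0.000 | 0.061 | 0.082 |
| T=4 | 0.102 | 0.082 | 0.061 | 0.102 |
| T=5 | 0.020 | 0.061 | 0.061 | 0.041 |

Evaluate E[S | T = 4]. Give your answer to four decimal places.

2.9395

P(T = 4) = 0.347.
Summing S·P(S=x,T=y) over the conditioning event gives 1.020.
E[S | T = 4] = (1.020) / (0.347) = 2.9395.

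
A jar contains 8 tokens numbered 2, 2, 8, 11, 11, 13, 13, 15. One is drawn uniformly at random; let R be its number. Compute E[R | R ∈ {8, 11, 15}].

P(R ∈ {8, 11, 15}) = 1/2.
Σ over the event: 8·1/8 + 11·1/4 + 15·1/8 = 45/8.
E[R | R ∈ {8, 11, 15}] = (45/8) / (1/2) = 45/4.

45/4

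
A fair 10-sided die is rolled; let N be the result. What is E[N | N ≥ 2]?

6

Given N ≥ 2, N is equally likely to be any of {2, 3, 4, 5, 6, 7, 8, 9, 10}.
E[N | N ≥ 2] = (2 + 3 + 4 + 5 + 6 + 7 + 8 + 9 + 10) / 9 = 6.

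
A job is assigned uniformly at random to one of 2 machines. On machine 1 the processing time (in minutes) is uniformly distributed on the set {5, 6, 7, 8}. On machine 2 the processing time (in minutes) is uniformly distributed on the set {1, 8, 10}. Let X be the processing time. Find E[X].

77/12

E[X | machine 1] = (5+6+7+8)/4 = 13/2.
E[X | machine 2] = (1+8+10)/3 = 19/3.
E[X] = (1/2)·(13/2) + (1/2)·(19/3) = 77/12.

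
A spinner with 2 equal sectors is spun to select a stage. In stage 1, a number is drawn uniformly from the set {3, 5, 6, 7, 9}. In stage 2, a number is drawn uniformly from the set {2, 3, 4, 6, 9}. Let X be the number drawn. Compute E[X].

27/5

E[X | stage 1] = (3+5+6+7+9)/5 = 6.
E[X | stage 2] = (2+3+4+6+9)/5 = 24/5.
By the law of total expectation,
E[X] = (1/2)·(6) + (1/2)·(24/5) = 27/5.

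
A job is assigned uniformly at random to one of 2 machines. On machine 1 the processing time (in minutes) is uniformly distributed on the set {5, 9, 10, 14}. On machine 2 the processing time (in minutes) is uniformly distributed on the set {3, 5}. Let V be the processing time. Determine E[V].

E[V | machine 1] = (5+9+10+14)/4 = 19/2.
E[V | machine 2] = (3+5)/2 = 4.
E[V] = (1/2)·(19/2) + (1/2)·(4) = 27/4.

27/4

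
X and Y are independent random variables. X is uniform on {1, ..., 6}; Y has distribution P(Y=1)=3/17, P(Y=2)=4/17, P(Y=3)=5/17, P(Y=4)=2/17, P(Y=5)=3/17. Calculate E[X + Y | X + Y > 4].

P(X + Y > 4) = 40/51.
Summing (X+Y)·P(x,y) over outcomes with X + Y > 4 gives 96/17.
E[X + Y | X + Y > 4] = (96/17) / (40/51) = 36/5.

36/5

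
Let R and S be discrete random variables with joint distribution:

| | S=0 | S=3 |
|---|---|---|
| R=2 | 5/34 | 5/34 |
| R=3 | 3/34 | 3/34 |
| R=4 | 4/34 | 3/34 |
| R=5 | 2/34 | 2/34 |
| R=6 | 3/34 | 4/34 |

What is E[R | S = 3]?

P(S = 3) = 1/2.
Σ R·P over the event = 2·(5/34) + 3·(3/34) + 4·(3/34) + 5·(2/34) + 6·(4/34) = 65/34.
E[R | S = 3] = (65/34) / (1/2) = 65/17.

65/17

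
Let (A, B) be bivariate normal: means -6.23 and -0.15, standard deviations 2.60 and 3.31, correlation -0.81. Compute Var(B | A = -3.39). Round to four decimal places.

3.7678

Var(B | A=x) = (1 − ρ²)·σ_B².
Var(B | A=-3.39) = (3.31)²·(1 − (-0.81)²) = 10.9561·0.3439 = 3.7678.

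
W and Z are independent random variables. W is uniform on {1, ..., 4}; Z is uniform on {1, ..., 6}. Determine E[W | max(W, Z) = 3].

12/5

Outcomes with max(W, Z) = 3: (1,3), (2,3), (3,1), (3,2), (3,3), each with probability 1/24.
E[W | max(W, Z) = 3] = (1 + 2 + 3 + 3 + 3) / 5 = 12/5.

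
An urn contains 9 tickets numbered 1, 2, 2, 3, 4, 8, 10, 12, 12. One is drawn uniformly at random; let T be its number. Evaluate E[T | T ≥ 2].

P(T ≥ 2) = 8/9.
Σ over the event: 2·2/9 + 3·1/9 + 4·1/9 + 8·1/9 + 10·1/9 + 12·2/9 = 53/9.
E[T | T ≥ 2] = (53/9) / (8/9) = 53/8.

53/8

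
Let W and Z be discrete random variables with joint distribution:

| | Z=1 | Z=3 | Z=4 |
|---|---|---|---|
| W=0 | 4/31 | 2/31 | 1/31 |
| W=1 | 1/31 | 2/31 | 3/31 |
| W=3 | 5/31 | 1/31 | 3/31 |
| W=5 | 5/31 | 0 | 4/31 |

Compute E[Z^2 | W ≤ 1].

P(W ≤ 1) = 13/31.
Σ Z^2·P over the event = 1·(4/31) + 9·(2/31) + 16·(1/31) + 1·(1/31) + 9·(2/31) + 16·(3/31) = 105/31.
E[Z^2 | W ≤ 1] = (105/31) / (13/31) = 105/13.

105/13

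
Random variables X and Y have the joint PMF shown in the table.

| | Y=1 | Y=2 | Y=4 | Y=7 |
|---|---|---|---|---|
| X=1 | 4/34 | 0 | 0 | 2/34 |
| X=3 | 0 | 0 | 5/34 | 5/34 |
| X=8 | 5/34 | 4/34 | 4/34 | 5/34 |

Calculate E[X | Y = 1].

P(Y = 1) = 9/34.
Σ X·P over the event = 1·(4/34) + 8·(5/34) = 22/17.
E[X | Y = 1] = (22/17) / (9/34) = 44/9.

44/9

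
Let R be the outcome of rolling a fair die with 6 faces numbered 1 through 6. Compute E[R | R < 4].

2

Given R < 4, R is equally likely to be any of {1, 2, 3}.
E[R | R < 4] = (1 + 2 + 3) / 3 = 2.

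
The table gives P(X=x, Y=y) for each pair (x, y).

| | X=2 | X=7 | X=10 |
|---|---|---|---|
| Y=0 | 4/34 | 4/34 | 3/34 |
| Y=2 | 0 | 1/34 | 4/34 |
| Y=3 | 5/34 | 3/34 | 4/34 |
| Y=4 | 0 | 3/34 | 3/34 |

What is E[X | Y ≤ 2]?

113/16

P(Y ≤ 2) = 8/17.
Σ X·P over the event = 2·(4/34) + 7·(4/34) + 7·(1/34) + 10·(3/34) + 10·(4/34) = 113/34.
E[X | Y ≤ 2] = (113/34) / (8/17) = 113/16.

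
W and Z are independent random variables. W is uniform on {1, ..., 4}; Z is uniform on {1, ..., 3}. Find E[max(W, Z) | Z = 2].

11/4

Outcomes with Z = 2: (1,2), (2,2), (3,2), (4,2), each with probability 1/12.
E[max(W, Z) | Z = 2] = (2 + 2 + 3 + 4) / 4 = 11/4.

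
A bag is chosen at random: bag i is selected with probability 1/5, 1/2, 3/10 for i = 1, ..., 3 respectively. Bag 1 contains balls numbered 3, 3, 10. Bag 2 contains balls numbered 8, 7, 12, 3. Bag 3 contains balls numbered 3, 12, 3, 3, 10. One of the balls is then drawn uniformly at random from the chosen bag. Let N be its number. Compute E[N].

2003/300

E[N | bag 1] = (3+3+10)/3 = 16/3.
E[N | bag 2] = (8+7+12+3)/4 = 15/2.
E[N | bag 3] = (3+12+3+3+10)/5 = 31/5.
E[N] = (1/5)·(16/3) + (1/2)·(15/2) + (3/10)·(31/5) = 2003/300.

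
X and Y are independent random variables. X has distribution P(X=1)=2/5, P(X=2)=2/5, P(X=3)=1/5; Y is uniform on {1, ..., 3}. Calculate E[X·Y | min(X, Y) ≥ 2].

35/6

P(min(X, Y) ≥ 2) = 2/5.
Summing XY·P(x,y) over outcomes with min(X, Y) ≥ 2 gives 7/3.
E[X·Y | min(X, Y) ≥ 2] = (7/3) / (2/5) = 35/6.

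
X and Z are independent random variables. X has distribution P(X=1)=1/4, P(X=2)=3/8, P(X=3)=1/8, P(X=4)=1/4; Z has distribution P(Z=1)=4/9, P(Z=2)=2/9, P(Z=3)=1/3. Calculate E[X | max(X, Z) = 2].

20/11

P(max(X, Z) = 2) = 11/36.
Summing X·P(x,y) over outcomes with max(X, Z) = 2 gives 5/9.
E[X | max(X, Z) = 2] = (5/9) / (11/36) = 20/11.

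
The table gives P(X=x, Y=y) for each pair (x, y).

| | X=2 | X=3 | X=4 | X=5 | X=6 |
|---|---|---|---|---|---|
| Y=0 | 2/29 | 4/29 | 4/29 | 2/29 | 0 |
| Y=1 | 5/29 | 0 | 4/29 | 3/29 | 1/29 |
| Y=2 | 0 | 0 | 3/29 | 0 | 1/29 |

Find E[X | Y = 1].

P(Y = 1) = 13/29.
Σ X·P over the event = 2·(5/29) + 4·(4/29) + 5·(3/29) + 6·(1/29) = 47/29.
E[X | Y = 1] = (47/29) / (13/29) = 47/13.

47/13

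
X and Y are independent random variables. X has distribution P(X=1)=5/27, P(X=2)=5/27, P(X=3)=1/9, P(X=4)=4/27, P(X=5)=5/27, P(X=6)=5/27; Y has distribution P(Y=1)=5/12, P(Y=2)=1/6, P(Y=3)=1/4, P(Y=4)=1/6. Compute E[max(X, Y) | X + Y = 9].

P(X + Y = 9) = 25/324.
Summing max(X,Y)·P(x,y) over outcomes with X + Y = 9 gives 35/81.
E[max(X, Y) | X + Y = 9] = (35/81) / (25/324) = 28/5.

28/5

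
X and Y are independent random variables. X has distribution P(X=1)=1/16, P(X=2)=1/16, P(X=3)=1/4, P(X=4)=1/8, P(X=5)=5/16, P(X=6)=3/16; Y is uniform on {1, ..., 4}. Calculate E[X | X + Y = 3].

3/2

P(X + Y = 3) = 1/32.
Summing X·P(x,y) over outcomes with X + Y = 3 gives 3/64.
E[X | X + Y = 3] = (3/64) / (1/32) = 3/2.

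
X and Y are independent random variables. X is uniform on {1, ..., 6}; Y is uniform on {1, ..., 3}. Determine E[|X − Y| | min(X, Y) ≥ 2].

Outcomes with min(X, Y) ≥ 2: (2,2), (2,3), (3,2), (3,3), (4,2), (4,3), (5,2), (5,3), (6,2), (6,3), each with probability 1/18.
E[|X − Y| | min(X, Y) ≥ 2] = (0 + 1 + 1 + 0 + 2 + 1 + 3 + 2 + 4 + 3) / 10 = 17/10.

17/10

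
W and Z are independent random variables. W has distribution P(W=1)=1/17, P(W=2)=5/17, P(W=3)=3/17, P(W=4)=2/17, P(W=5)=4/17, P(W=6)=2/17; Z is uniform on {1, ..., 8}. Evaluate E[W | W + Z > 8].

P(W + Z > 8) = 15/34.
Summing W·P(x,y) over outcomes with W + Z > 8 gives 63/34.
E[W | W + Z > 8] = (63/34) / (15/34) = 21/5.

21/5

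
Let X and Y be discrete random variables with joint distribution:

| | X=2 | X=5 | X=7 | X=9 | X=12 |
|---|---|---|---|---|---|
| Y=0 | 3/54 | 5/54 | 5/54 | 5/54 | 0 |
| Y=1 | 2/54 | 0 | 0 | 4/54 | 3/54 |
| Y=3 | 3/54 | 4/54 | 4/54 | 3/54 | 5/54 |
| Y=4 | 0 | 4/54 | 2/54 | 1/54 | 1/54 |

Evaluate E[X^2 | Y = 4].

P(Y = 4) = 4/27.
Σ X^2·P over the event = 25·(4/54) + 49·(2/54) + 81·(1/54) + 144·(1/54) = 47/6.
E[X^2 | Y = 4] = (47/6) / (4/27) = 423/8.

423/8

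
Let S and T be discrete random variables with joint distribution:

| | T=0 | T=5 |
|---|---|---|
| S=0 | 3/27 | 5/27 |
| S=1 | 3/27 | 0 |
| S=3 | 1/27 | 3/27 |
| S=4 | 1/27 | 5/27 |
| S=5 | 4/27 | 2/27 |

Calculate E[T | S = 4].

25/6

P(S = 4) = 2/9.
Σ T·P over the event = 0·(1/27) + 5·(5/27) = 25/27.
E[T | S = 4] = (25/27) / (2/9) = 25/6.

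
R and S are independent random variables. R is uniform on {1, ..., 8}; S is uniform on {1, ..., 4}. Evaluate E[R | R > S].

P(R > S) = 11/16.
Summing R·P(x,y) over outcomes with R > S gives 31/8.
E[R | R > S] = (31/8) / (11/16) = 62/11.

62/11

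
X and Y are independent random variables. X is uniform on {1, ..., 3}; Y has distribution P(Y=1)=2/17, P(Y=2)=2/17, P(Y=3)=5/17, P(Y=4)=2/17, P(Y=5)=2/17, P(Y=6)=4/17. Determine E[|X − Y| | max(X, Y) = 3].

P(max(X, Y) = 3) = 19/51.
Summing |X−Y|·P(x,y) over outcomes with max(X, Y) = 3 gives 7/17.
E[|X − Y| | max(X, Y) = 3] = (7/17) / (19/51) = 21/19.

21/19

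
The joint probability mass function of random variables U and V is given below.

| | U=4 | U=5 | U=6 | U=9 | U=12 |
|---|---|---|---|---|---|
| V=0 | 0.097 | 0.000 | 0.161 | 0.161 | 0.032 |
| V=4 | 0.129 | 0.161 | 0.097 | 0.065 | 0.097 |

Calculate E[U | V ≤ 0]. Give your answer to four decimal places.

P(V ≤ 0) = 0.451.
Σ U·P over the event = 4·(0.097) + 6·(0.161) + 9·(0.161) + 12·(0.032) = 3.187.
E[U | V ≤ 0] = (3.187) / (0.451) = 7.0665.

7.0665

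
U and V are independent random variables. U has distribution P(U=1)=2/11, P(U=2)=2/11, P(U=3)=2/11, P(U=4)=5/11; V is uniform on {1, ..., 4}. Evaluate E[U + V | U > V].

38/7

P(U > V) = 21/44.
Summing (U+V)·P(x,y) over outcomes with U > V gives 57/22.
E[U + V | U > V] = (57/22) / (21/44) = 38/7.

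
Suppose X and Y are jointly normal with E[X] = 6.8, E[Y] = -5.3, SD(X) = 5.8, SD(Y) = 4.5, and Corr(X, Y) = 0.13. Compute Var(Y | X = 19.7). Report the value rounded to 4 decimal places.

Var(Y | X=x) = (1 − ρ²)·σ_Y².
Var(Y | X=19.7) = (4.5)²·(1 − (0.13)²) = 20.25·0.9831 = 19.9078.

19.9078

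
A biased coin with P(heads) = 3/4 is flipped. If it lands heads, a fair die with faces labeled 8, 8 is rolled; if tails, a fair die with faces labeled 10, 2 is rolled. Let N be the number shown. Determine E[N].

15/2

E[N | heads] = (8+8)/2 = 8.
E[N | tails] = (10+2)/2 = 6.
E[N] = (3/4)·(8) + (1/4)·(6) = 15/2.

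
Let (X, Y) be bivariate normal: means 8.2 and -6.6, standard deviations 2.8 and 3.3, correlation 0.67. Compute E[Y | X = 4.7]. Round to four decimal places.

For a bivariate normal, E[Y | X=x] = μ_Y + ρ·(σ_Y/σ_X)·(x − μ_X).
E[Y | X=4.7] = -6.6 + (0.67)·(3.3/2.8)·(4.7 − (8.2)) = -6.6 + (0.789643)·(-3.5) = -9.3638.

-9.3638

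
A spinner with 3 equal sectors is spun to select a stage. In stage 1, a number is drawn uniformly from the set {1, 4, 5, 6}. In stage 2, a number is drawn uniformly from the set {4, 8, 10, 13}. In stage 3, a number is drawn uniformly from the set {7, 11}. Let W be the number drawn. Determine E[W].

E[W | stage 1] = (1+4+5+6)/4 = 4.
E[W | stage 2] = (4+8+10+13)/4 = 35/4.
E[W | stage 3] = (7+11)/2 = 9.
By the law of total expectation,
E[W] = (1/3)·(4) + (1/3)·(35/4) + (1/3)·(9) = 29/4.

29/4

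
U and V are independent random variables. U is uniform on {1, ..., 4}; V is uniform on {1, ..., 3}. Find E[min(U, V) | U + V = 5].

5/3

Outcomes with U + V = 5: (2,3), (3,2), (4,1), each with probability 1/12.
E[min(U, V) | U + V = 5] = (2 + 2 + 1) / 3 = 5/3.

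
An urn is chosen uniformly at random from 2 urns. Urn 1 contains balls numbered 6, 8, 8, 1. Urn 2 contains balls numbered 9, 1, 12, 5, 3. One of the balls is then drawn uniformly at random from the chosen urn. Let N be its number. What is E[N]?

E[N | urn 1] = (6+8+8+1)/4 = 23/4.
E[N | urn 2] = (9+1+12+5+3)/5 = 6.
By the law of total expectation,
E[N] = (1/2)·(23/4) + (1/2)·(6) = 47/8.

47/8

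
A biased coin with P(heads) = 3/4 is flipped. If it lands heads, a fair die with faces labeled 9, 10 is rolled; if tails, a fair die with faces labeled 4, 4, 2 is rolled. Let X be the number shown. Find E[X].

E[X | heads] = (9+10)/2 = 19/2.
E[X | tails] = (4+4+2)/3 = 10/3.
E[X] = (3/4)·(19/2) + (1/4)·(10/3) = 191/24.

191/24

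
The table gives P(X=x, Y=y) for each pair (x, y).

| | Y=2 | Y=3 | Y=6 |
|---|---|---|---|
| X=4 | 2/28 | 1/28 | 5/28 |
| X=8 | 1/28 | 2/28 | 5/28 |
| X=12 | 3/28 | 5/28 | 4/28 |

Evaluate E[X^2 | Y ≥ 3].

920/11

P(Y ≥ 3) = 11/14.
Σ X^2·P over the event = 16·(1/28) + 16·(5/28) + 64·(2/28) + 64·(5/28) + 144·(5/28) + 144·(4/28) = 460/7.
E[X^2 | Y ≥ 3] = (460/7) / (11/14) = 920/11.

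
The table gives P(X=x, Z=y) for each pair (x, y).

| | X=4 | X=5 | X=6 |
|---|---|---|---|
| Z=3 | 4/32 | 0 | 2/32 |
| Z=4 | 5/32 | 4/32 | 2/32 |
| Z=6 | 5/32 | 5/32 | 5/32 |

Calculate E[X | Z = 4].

P(Z = 4) = 11/32.
Σ X·P over the event = 4·(5/32) + 5·(4/32) + 6·(2/32) = 13/8.
E[X | Z = 4] = (13/8) / (11/32) = 52/11.

52/11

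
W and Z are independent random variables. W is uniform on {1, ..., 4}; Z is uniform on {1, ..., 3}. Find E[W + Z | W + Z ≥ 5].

17/3

Outcomes with W + Z ≥ 5: (2,3), (3,2), (3,3), (4,1), (4,2), (4,3), each with probability 1/12.
E[W + Z | W + Z ≥ 5] = (5 + 5 + 6 + 5 + 6 + 7) / 6 = 17/3.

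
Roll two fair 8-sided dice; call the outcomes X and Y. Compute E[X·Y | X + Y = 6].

Outcomes with X + Y = 6: (1,5), (2,4), (3,3), (4,2), (5,1), each with probability 1/64.
E[X·Y | X + Y = 6] = (5 + 8 + 9 + 8 + 5) / 5 = 7.

7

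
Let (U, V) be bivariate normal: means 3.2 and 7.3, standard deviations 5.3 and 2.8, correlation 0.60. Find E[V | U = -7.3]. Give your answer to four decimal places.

For a bivariate normal, E[V | U=x] = μ_V + ρ·(σ_V/σ_U)·(x − μ_U).
E[V | U=-7.3] = 7.3 + (0.60)·(2.8/5.3)·(-7.3 − (3.2)) = 7.3 + (0.31698)·(-10.5) = 3.9717.

3.9717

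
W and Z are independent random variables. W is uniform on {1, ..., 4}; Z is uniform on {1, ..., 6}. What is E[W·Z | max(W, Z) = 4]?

64/7

P(max(W, Z) = 4) = 7/24.
Summing WZ·P(x,y) over outcomes with max(W, Z) = 4 gives 8/3.
E[W·Z | max(W, Z) = 4] = (8/3) / (7/24) = 64/7.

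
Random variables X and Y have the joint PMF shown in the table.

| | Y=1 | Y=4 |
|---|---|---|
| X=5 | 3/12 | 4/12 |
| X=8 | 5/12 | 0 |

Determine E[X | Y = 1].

P(Y = 1) = 2/3.
Σ X·P over the event = 5·(3/12) + 8·(5/12) = 55/12.
E[X | Y = 1] = (55/12) / (2/3) = 55/8.

55/8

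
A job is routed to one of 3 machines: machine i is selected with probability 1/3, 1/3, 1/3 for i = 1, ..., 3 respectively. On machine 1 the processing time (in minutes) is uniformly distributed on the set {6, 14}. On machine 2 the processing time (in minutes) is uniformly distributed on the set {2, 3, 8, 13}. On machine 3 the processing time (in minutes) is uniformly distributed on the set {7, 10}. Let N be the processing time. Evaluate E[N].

E[N | machine 1] = (6+14)/2 = 10.
E[N | machine 2] = (2+3+8+13)/4 = 13/2.
E[N | machine 3] = (7+10)/2 = 17/2.
By the law of total expectation,
E[N] = (1/3)·(10) + (1/3)·(13/2) + (1/3)·(17/2) = 25/3.

25/3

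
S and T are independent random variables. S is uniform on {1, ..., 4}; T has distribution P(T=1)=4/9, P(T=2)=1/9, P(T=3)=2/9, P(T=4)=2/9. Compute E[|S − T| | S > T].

P(S > T) = 4/9.
Summing |S−T|·P(x,y) over outcomes with S > T gives 29/36.
E[|S − T| | S > T] = (29/36) / (4/9) = 29/16.

29/16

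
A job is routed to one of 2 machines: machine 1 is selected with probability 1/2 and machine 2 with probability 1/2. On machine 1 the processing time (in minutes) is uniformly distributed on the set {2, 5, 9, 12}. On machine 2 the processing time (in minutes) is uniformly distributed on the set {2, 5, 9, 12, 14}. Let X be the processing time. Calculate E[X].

E[X | machine 1] = (2+5+9+12)/4 = 7.
E[X | machine 2] = (2+5+9+12+14)/5 = 42/5.
By the law of total expectation,
E[X] = (1/2)·(7) + (1/2)·(42/5) = 77/10.

77/10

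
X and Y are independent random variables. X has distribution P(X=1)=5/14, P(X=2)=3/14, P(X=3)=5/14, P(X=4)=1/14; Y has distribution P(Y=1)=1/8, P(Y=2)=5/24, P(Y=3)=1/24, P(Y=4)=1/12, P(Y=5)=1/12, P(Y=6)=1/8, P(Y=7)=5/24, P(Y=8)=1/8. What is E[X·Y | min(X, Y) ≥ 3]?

P(min(X, Y) ≥ 3) = 2/7.
Summing XY·P(x,y) over outcomes with min(X, Y) ≥ 3 gives 133/24.
E[X·Y | min(X, Y) ≥ 3] = (133/24) / (2/7) = 931/48.

931/48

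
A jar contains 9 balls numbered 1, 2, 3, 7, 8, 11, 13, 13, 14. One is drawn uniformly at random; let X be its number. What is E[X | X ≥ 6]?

P(X ≥ 6) = 2/3.
Σ over the event: 7·1/9 + 8·1/9 + 11·1/9 + 13·2/9 + 14·1/9 = 22/3.
E[X | X ≥ 6] = (22/3) / (2/3) = 11.

11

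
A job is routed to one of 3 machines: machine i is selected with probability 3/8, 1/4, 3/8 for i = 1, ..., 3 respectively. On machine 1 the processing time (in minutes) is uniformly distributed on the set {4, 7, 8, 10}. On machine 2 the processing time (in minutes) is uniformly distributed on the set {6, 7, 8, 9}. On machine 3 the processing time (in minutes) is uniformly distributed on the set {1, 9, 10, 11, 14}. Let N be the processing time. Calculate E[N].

255/32

E[N | machine 1] = (4+7+8+10)/4 = 29/4.
E[N | machine 2] = (6+7+8+9)/4 = 15/2.
E[N | machine 3] = (1+9+10+11+14)/5 = 9.
By the law of total expectation,
E[N] = (3/8)·(29/4) + (1/4)·(15/2) + (3/8)·(9) = 255/32.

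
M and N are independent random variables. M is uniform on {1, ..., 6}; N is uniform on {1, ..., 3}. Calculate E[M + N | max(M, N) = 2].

Outcomes with max(M, N) = 2: (1,2), (2,1), (2,2), each with probability 1/18.
E[M + N | max(M, N) = 2] = (3 + 3 + 4) / 3 = 10/3.

10/3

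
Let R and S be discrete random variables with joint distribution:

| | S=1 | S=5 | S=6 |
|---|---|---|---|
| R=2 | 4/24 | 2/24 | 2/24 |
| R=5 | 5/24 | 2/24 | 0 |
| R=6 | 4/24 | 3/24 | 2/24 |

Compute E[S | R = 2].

13/4

P(R = 2) = 1/3.
Σ S·P over the event = 1·(4/24) + 5·(2/24) + 6·(2/24) = 13/12.
E[S | R = 2] = (13/12) / (1/3) = 13/4.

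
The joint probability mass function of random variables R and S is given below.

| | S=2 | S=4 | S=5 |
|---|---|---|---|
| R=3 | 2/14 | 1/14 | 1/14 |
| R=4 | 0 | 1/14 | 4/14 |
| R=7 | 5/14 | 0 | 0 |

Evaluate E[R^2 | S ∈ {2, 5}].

P(S ∈ {2, 5}) = 6/7.
Summing R^2·P(R=x,S=y) over the conditioning event gives 24.
E[R^2 | S ∈ {2, 5}] = (24) / (6/7) = 28.

28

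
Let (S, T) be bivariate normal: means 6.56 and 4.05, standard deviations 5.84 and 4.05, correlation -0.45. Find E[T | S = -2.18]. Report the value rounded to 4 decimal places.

6.7775

For a bivariate normal, E[T | S=x] = μ_T + ρ·(σ_T/σ_S)·(x − μ_S).
E[T | S=-2.18] = 4.05 + (-0.45)·(4.05/5.84)·(-2.18 − (6.56)) = 4.05 + (-0.31207)·(-8.74) = 6.7775.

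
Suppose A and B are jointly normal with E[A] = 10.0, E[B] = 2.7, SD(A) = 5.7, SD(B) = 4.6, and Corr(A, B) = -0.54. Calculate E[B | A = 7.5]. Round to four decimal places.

3.7895

E[B | A=x] = μ_B + ρ(σ_B/σ_A)(x − μ_A) for jointly normal variables.
E[B | A=7.5] = 2.7 + (-0.54)·(4.6/5.7)·(7.5 − (10.0)) = 2.7 + (-0.43579)·(-2.5) = 3.7895.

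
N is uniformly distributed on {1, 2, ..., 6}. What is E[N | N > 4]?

11/2

Given N > 4, N is equally likely to be any of {5, 6}.
E[N | N > 4] = (5 + 6) / 2 = 11/2.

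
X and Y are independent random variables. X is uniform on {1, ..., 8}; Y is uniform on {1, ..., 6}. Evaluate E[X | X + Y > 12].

Outcomes with X + Y > 12: (7,6), (8,5), (8,6), each with probability 1/48.
E[X | X + Y > 12] = (7 + 8 + 8) / 3 = 23/3.

23/3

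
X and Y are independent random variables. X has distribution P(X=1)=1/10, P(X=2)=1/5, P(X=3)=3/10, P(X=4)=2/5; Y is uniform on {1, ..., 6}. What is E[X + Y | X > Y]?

21/4

P(X > Y) = 1/3.
Summing (X+Y)·P(x,y) over outcomes with X > Y gives 7/4.
E[X + Y | X > Y] = (7/4) / (1/3) = 21/4.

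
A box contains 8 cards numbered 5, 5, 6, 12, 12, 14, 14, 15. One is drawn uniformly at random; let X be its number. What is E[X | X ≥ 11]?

67/5

P(X ≥ 11) = 5/8.
Σ over the event: 12·1/4 + 14·1/4 + 15·1/8 = 67/8.
E[X | X ≥ 11] = (67/8) / (5/8) = 67/5.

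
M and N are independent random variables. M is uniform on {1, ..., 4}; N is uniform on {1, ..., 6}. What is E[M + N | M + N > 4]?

P(M + N > 4) = 3/4.
Summing (M+N)·P(x,y) over outcomes with M + N > 4 gives 31/6.
E[M + N | M + N > 4] = (31/6) / (3/4) = 62/9.

62/9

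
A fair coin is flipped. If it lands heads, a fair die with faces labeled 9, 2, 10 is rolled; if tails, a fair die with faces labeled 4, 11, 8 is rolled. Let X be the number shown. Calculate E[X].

22/3

E[X | heads] = (9+2+10)/3 = 7.
E[X | tails] = (4+11+8)/3 = 23/3.
By the law of total expectation,
E[X] = (1/2)·(7) + (1/2)·(23/3) = 22/3.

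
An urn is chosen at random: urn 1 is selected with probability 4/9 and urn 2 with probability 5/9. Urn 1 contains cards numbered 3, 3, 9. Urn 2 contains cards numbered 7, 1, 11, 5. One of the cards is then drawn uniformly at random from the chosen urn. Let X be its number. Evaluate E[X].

E[X | urn 1] = (3+3+9)/3 = 5.
E[X | urn 2] = (7+1+11+5)/4 = 6.
By the law of total expectation,
E[X] = (4/9)·(5) + (5/9)·(6) = 50/9.

50/9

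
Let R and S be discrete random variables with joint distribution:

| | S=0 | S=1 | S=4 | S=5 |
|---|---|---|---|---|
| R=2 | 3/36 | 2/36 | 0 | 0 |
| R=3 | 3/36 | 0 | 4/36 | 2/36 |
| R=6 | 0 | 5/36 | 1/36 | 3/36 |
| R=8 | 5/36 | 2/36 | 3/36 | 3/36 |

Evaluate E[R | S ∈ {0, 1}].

21/4

P(S ∈ {0, 1}) = 5/9.
Σ R·P over the event = 2·(3/36) + 2·(2/36) + 3·(3/36) + 6·(5/36) + 8·(5/36) + 8·(2/36) = 35/12.
E[R | S ∈ {0, 1}] = (35/12) / (5/9) = 21/4.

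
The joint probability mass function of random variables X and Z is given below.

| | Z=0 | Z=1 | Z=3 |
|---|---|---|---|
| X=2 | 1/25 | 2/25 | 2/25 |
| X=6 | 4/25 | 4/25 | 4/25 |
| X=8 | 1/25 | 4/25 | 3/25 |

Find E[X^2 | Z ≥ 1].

752/19

P(Z ≥ 1) = 19/25.
Σ X^2·P over the event = 4·(2/25) + 4·(2/25) + 36·(4/25) + 36·(4/25) + 64·(4/25) + 64·(3/25) = 752/25.
E[X^2 | Z ≥ 1] = (752/25) / (19/25) = 752/19.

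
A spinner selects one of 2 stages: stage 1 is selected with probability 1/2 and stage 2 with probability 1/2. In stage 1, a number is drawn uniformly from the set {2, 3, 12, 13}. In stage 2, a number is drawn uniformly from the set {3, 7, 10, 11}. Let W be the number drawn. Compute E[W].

61/8

E[W | stage 1] = (2+3+12+13)/4 = 15/2.
E[W | stage 2] = (3+7+10+11)/4 = 31/4.
E[W] = (1/2)·(15/2) + (1/2)·(31/4) = 61/8.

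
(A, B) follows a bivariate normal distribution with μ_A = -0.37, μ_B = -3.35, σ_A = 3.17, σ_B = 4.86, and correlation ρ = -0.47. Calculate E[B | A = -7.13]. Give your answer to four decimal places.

1.5210

The regression of B on A has slope ρ·σ_B/σ_A and passes through (μ_A, μ_B).
E[B | A=-7.13] = -3.35 + (-0.47)·(4.86/3.17)·(-7.13 − (-0.37)) = -3.35 + (-0.720568)·(-6.76) = 1.5210.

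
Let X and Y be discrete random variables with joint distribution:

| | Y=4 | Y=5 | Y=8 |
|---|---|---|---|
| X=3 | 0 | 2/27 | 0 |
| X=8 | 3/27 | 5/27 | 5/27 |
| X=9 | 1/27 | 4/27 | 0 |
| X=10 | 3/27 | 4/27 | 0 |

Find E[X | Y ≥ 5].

81/10

P(Y ≥ 5) = 20/27.
Σ X·P over the event = 3·(2/27) + 8·(5/27) + 8·(5/27) + 9·(4/27) + 10·(4/27) = 6.
E[X | Y ≥ 5] = (6) / (20/27) = 81/10.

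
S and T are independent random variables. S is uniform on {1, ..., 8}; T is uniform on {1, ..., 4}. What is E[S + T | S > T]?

P(S > T) = 11/16.
Summing (S+T)·P(x,y) over outcomes with S > T gives 87/16.
E[S + T | S > T] = (87/16) / (11/16) = 87/11.

87/11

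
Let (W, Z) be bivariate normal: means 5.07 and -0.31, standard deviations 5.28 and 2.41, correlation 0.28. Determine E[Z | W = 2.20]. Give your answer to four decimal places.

E[Z | W=x] = μ_Z + ρ(σ_Z/σ_W)(x − μ_W) for jointly normal variables.
E[Z | W=2.20] = -0.31 + (0.28)·(2.41/5.28)·(2.20 − (5.07)) = -0.31 + (0.1278)·(-2.87) = -0.6768.

-0.6768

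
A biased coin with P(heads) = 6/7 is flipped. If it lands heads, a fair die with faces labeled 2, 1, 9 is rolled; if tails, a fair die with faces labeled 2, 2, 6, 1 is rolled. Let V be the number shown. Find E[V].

E[V | heads] = (2+1+9)/3 = 4.
E[V | tails] = (2+2+6+1)/4 = 11/4.
By the law of total expectation,
E[V] = (6/7)·(4) + (1/7)·(11/4) = 107/28.

107/28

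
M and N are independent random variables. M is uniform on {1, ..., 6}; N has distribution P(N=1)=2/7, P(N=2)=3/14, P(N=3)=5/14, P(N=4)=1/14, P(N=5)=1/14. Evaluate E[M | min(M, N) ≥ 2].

4

P(min(M, N) ≥ 2) = 25/42.
Summing M·P(x,y) over outcomes with min(M, N) ≥ 2 gives 50/21.
E[M | min(M, N) ≥ 2] = (50/21) / (25/42) = 4.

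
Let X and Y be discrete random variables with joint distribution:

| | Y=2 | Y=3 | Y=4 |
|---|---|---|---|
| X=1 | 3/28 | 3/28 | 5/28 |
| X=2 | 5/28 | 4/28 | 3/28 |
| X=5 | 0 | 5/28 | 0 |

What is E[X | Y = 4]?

P(Y = 4) = 2/7.
Summing X·P(X=x,Y=y) over the conditioning event gives 11/28.
E[X | Y = 4] = (11/28) / (2/7) = 11/8.

11/8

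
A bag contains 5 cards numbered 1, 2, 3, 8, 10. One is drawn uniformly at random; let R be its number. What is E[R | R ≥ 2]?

P(R ≥ 2) = 4/5.
Σ over the event: 2·1/5 + 3·1/5 + 8·1/5 + 10·1/5 = 23/5.
E[R | R ≥ 2] = (23/5) / (4/5) = 23/4.

23/4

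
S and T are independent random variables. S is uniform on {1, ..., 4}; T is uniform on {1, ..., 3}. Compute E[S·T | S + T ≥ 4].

Outcomes with S + T ≥ 4: (1,3), (2,2), (2,3), (3,1), (3,2), (3,3), (4,1), (4,2), (4,3), each with probability 1/12.
E[S·T | S + T ≥ 4] = (3 + 4 + 6 + 3 + 6 + 9 + 4 + 8 + 12) / 9 = 55/9.

55/9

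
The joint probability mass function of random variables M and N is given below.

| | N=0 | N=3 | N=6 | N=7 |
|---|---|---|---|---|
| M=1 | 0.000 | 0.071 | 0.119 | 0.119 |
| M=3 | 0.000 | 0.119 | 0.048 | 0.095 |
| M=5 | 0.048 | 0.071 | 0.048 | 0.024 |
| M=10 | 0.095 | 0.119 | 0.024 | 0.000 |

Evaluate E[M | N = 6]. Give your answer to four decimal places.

3.1088

P(N = 6) = 0.239.
Σ M·P over the event = 1·(0.119) + 3·(0.048) + 5·(0.048) + 10·(0.024) = 0.743.
E[M | N = 6] = (0.743) / (0.239) = 3.1088.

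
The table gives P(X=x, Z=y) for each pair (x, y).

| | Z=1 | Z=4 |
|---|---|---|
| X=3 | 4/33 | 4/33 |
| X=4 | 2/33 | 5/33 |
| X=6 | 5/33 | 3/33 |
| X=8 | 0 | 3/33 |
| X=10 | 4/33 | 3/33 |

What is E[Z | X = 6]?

P(X = 6) = 8/33.
Summing Z·P(X=x,Z=y) over the conditioning event gives 17/33.
E[Z | X = 6] = (17/33) / (8/33) = 17/8.

17/8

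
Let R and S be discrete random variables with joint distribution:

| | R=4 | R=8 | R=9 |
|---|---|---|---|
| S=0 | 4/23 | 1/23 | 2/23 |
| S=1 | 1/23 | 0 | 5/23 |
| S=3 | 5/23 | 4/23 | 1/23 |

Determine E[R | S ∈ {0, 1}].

P(S ∈ {0, 1}) = 13/23.
Σ R·P over the event = 4·(4/23) + 4·(1/23) + 8·(1/23) + 9·(2/23) + 9·(5/23) = 91/23.
E[R | S ∈ {0, 1}] = (91/23) / (13/23) = 7.

7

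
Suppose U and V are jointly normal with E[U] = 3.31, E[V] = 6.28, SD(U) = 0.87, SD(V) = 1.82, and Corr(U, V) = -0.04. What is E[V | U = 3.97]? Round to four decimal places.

6.2248

E[V | U=x] = μ_V + ρ(σ_V/σ_U)(x − μ_U) for jointly normal variables.
E[V | U=3.97] = 6.28 + (-0.04)·(1.82/0.87)·(3.97 − (3.31)) = 6.28 + (-0.083678)·(0.66) = 6.2248.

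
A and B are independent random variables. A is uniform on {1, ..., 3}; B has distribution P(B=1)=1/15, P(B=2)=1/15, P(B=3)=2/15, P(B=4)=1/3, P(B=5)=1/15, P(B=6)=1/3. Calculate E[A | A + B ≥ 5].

79/38

P(A + B ≥ 5) = 38/45.
Summing A·P(x,y) over outcomes with A + B ≥ 5 gives 79/45.
E[A | A + B ≥ 5] = (79/45) / (38/45) = 79/38.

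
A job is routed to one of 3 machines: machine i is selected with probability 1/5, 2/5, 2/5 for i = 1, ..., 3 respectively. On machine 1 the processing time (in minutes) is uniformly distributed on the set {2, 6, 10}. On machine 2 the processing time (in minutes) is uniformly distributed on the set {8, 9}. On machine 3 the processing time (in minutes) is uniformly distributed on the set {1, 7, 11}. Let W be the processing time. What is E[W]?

107/15

E[W | machine 1] = (2+6+10)/3 = 6.
E[W | machine 2] = (8+9)/2 = 17/2.
E[W | machine 3] = (1+7+11)/3 = 19/3.
E[W] = (1/5)·(6) + (2/5)·(17/2) + (2/5)·(19/3) = 107/15.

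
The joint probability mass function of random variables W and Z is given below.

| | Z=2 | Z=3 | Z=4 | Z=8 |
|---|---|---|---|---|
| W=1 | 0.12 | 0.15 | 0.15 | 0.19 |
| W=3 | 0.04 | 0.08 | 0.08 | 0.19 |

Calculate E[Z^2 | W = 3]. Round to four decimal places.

P(W = 3) = 0.39.
Σ Z^2·P over the event = 4·(0.04) + 9·(0.08) + 16·(0.08) + 64·(0.19) = 14.32.
E[Z^2 | W = 3] = (14.32) / (0.39) = 36.7179.

36.7179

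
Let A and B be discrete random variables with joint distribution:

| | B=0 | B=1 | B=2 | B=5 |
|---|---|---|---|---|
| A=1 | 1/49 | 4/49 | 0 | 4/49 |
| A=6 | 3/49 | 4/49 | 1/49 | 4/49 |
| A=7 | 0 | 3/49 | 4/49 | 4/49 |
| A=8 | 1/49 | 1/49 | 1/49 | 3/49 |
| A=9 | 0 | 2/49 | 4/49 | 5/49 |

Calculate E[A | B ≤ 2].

P(B ≤ 2) = 29/49.
Summing A·P(A=x,B=y) over the conditioning event gives 180/49.
E[A | B ≤ 2] = (180/49) / (29/49) = 180/29.

180/29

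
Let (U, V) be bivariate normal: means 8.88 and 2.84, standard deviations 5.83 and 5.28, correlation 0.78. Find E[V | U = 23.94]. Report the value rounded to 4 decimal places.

13.4786

For a bivariate normal, E[V | U=x] = μ_V + ρ·(σ_V/σ_U)·(x − μ_U).
E[V | U=23.94] = 2.84 + (0.78)·(5.28/5.83)·(23.94 − (8.88)) = 2.84 + (0.706415)·(15.06) = 13.4786.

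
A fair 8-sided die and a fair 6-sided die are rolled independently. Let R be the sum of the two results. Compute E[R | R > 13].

14

P(R > 13) = 1/48.
Σ over the event: 14·1/48 = 7/24.
E[R | R > 13] = (7/24) / (1/48) = 14.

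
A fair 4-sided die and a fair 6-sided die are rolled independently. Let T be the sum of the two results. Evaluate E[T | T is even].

6

P(T is even) = 1/2.
Σ over the event: 2·1/24 + 4·1/8 + 6·1/6 + 8·1/8 + 10·1/24 = 3.
E[T | T is even] = (3) / (1/2) = 6.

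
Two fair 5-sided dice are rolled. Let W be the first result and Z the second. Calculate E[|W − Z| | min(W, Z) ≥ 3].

Outcomes with min(W, Z) ≥ 3: (3,3), (3,4), (3,5), (4,3), (4,4), (4,5), (5,3), (5,4), (5,5), each with probability 1/25.
E[|W − Z| | min(W, Z) ≥ 3] = (0 + 1 + 2 + 1 + 0 + 1 + 2 + 1 + 0) / 9 = 8/9.

8/9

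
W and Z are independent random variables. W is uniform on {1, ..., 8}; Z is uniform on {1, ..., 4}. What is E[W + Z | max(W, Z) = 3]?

Outcomes with max(W, Z) = 3: (1,3), (2,3), (3,1), (3,2), (3,3), each with probability 1/32.
E[W + Z | max(W, Z) = 3] = (4 + 5 + 4 + 5 + 6) / 5 = 24/5.

24/5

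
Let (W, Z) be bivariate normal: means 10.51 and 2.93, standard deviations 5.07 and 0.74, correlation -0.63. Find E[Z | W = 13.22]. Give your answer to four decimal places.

The regression of Z on W has slope ρ·σ_Z/σ_W and passes through (μ_W, μ_Z).
E[Z | W=13.22] = 2.93 + (-0.63)·(0.74/5.07)·(13.22 − (10.51)) = 2.93 + (-0.091953)·(2.71) = 2.6808.

2.6808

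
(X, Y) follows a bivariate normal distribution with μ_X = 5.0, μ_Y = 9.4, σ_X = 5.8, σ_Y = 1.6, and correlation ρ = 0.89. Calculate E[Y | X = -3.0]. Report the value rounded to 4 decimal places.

7.4359

E[Y | X=x] = μ_Y + ρ(σ_Y/σ_X)(x − μ_X) for jointly normal variables.
E[Y | X=-3.0] = 9.4 + (0.89)·(1.6/5.8)·(-3.0 − (5.0)) = 9.4 + (0.245517)·(-8) = 7.4359.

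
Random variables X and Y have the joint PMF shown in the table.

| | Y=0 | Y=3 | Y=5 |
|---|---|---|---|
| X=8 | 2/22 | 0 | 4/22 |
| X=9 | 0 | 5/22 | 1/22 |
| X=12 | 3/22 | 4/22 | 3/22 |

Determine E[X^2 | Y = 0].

112

P(Y = 0) = 5/22.
Σ X^2·P over the event = 64·(2/22) + 144·(3/22) = 280/11.
E[X^2 | Y = 0] = (280/11) / (5/22) = 112.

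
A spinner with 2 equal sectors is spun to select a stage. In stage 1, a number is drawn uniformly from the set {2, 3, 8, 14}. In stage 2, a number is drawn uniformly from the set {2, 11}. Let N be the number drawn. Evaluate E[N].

53/8

E[N | stage 1] = (2+3+8+14)/4 = 27/4.
E[N | stage 2] = (2+11)/2 = 13/2.
By the law of total expectation,
E[N] = (1/2)·(27/4) + (1/2)·(13/2) = 53/8.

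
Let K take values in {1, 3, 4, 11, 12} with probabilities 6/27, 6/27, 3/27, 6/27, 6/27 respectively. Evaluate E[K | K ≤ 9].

12/5

P(K ≤ 9) = 5/9.
Σ over the event: 1·2/9 + 3·2/9 + 4·1/9 = 4/3.
E[K | K ≤ 9] = (4/3) / (5/9) = 12/5.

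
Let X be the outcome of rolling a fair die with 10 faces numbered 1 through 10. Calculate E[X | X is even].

Given X is even, X is equally likely to be any of {2, 4, 6, 8, 10}.
E[X | X is even] = (2 + 4 + 6 + 8 + 10) / 5 = 6.

6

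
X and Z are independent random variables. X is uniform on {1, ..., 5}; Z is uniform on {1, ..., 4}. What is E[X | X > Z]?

4

Outcomes with X > Z: (2,1), (3,1), (3,2), (4,1), (4,2), (4,3), (5,1), (5,2), (5,3), (5,4), each with probability 1/20.
E[X | X > Z] = (2 + 3 + 3 + 4 + 4 + 4 + 5 + 5 + 5 + 5) / 10 = 4.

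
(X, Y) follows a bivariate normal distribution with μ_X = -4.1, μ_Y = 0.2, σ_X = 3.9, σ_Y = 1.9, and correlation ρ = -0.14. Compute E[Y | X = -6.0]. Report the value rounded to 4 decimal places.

0.3296

For a bivariate normal, E[Y | X=x] = μ_Y + ρ·(σ_Y/σ_X)·(x − μ_X).
E[Y | X=-6.0] = 0.2 + (-0.14)·(1.9/3.9)·(-6.0 − (-4.1)) = 0.2 + (-0.068205)·(-1.9) = 0.3296.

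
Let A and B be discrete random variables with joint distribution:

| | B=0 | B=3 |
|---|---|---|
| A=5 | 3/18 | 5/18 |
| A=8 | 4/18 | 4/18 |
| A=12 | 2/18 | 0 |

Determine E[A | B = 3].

P(B = 3) = 1/2.
Σ A·P over the event = 5·(5/18) + 8·(4/18) = 19/6.
E[A | B = 3] = (19/6) / (1/2) = 19/3.

19/3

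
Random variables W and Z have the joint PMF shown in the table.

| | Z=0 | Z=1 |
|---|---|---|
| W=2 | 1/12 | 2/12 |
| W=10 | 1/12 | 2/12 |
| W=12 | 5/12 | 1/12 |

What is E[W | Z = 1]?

P(Z = 1) = 5/12.
Σ W·P over the event = 2·(2/12) + 10·(2/12) + 12·(1/12) = 3.
E[W | Z = 1] = (3) / (5/12) = 36/5.

36/5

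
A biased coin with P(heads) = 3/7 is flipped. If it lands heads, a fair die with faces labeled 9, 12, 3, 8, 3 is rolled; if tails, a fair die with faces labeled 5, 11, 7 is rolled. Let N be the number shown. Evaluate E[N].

155/21

E[N | heads] = (9+12+3+8+3)/5 = 7.
E[N | tails] = (5+11+7)/3 = 23/3.
E[N] = (3/7)·(7) + (4/7)·(23/3) = 155/21.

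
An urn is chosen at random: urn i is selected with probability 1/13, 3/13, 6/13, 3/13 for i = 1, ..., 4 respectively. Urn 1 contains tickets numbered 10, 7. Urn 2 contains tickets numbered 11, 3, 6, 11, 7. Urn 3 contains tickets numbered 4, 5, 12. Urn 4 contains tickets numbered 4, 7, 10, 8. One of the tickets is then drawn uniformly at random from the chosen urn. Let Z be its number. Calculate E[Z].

1901/260

E[Z | urn 1] = (10+7)/2 = 17/2.
E[Z | urn 2] = (11+3+6+11+7)/5 = 38/5.
E[Z | urn 3] = (4+5+12)/3 = 7.
E[Z | urn 4] = (4+7+10+8)/4 = 29/4.
E[Z] = (1/13)·(17/2) + (3/13)·(38/5) + (6/13)·(7) + (3/13)·(29/4) = 1901/260.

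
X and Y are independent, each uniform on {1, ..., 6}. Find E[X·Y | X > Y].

35/3

P(X > Y) = 5/12.
Summing XY·P(x,y) over outcomes with X > Y gives 175/36.
E[X·Y | X > Y] = (175/36) / (5/12) = 35/3.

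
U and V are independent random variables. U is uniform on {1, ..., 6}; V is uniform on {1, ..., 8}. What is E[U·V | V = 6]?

21

P(V = 6) = 1/8.
Summing UV·P(x,y) over outcomes with V = 6 gives 21/8.
E[U·V | V = 6] = (21/8) / (1/8) = 21.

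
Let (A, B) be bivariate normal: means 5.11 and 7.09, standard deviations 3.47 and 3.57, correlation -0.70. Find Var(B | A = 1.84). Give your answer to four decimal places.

For a bivariate normal, Var(B | A=x) = σ_B²(1 − ρ²).
Var(B | A=1.84) = (3.57)²·(1 − (-0.70)²) = 12.7449·0.51 = 6.4999.

6.4999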